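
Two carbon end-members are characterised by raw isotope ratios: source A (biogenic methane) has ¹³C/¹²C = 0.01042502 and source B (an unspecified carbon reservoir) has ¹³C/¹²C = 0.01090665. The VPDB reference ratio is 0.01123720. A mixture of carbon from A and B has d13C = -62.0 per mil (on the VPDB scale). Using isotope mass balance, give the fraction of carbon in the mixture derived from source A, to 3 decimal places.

δ_A = (0.01042502/0.01123720 − 1)×1000 = (0.927724 − 1)×1000 = -72.276 per mil
δ_B = (0.01090665/0.01123720 − 1)×1000 = (0.970584 − 1)×1000 = -29.416 per mil
f_A = (δ_mix − δ_B)/(δ_A − δ_B) = (-62.0 − (-29.416))/(-72.276 − (-29.416))
f_A = -32.584 / -42.860 = 0.7602

0.760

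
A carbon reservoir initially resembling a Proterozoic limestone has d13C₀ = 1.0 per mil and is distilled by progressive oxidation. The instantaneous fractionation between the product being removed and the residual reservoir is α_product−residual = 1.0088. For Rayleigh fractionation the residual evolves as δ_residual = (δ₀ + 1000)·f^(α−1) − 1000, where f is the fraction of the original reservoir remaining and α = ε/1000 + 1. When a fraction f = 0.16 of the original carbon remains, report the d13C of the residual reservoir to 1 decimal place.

-15.0 per mil

Rayleigh residual: δ_res = (δ₀ + 1000)·f^(α−1) − 1000
α − 1 = 0.00880
f^(α−1) = 0.16^(0.00880) = 0.984003
δ_res = (1.0 + 1000) × 0.984003 − 1000 = 984.987 − 1000 = -15.01 per mil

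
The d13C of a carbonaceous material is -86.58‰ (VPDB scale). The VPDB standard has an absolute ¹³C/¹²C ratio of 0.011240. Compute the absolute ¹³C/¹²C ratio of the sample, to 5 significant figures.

R_sample = R_standard × (d13C/1000 + 1)
R_sample = 0.011240 × (-86.58/1000 + 1) = 0.011240 × 0.913420
R_sample = 0.0102668

0.010267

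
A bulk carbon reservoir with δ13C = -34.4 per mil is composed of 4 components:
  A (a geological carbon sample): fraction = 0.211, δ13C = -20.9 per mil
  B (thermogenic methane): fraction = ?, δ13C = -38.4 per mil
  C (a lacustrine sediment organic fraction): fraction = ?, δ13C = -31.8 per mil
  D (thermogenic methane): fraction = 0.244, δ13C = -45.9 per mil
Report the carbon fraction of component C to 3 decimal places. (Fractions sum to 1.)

Let f_C and f_B be the unknown fractions; fractions sum to 1 so f_C + f_B = 0.545.
Mass balance: Σ fᵢ·δᵢ = δ_bulk ⇒ f_C·(-31.8) + f_B·(-38.4) = -34.4 − (-15.610) = -18.790
Substitute f_B = 0.545 − f_C:
f_C·(-31.8 − -38.4) = -18.790 − 0.545×(-38.4) = 2.138
f_C = 2.138 / 6.6 = 0.3239

0.324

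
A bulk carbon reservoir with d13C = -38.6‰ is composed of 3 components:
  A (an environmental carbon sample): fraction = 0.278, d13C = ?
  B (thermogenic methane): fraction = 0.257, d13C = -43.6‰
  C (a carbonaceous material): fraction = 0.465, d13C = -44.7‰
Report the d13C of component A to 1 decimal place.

-23.8‰

Isotope mass balance: δ_bulk = Σ fᵢ·δᵢ.
-38.6 = 0.278×δ_A + 0.257×(-43.6) + 0.465×(-44.7)
0.278·δ_A = -38.6 − (-31.991) = -6.609
δ_A = -6.609 / 0.278 = -23.77‰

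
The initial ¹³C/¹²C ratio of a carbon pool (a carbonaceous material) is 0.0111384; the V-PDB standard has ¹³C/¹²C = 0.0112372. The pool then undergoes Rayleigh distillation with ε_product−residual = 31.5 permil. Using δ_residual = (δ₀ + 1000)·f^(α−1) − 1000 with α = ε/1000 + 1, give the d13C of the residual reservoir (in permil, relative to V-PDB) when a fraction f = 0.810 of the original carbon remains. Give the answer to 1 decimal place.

δ₀ = (0.0111384/0.0112372 − 1)×1000 = (0.991208 − 1)×1000 = -8.792 permil
α − 1 = ε/1000 = 0.0315
f^(α−1) = 0.810^(0.0315) = 0.993384
δ_res = (-8.792 + 1000) × 0.993384 − 1000 = 984.650 − 1000 = -15.35 permil

-15.3 permil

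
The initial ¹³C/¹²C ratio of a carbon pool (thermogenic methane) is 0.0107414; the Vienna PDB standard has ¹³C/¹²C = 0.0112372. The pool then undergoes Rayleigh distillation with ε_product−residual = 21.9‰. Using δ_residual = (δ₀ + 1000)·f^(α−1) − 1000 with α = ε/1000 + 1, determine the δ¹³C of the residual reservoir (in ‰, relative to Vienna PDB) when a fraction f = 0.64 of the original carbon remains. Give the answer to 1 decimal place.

-53.4‰

δ₀ = (0.0107414/0.0112372 − 1)×1000 = (0.955879 − 1)×1000 = -44.121‰
α − 1 = ε/1000 = 0.0219
f^(α−1) = 0.64^(0.0219) = 0.990274
δ_res = (-44.121 + 1000) × 0.990274 − 1000 = 946.582 − 1000 = -53.42‰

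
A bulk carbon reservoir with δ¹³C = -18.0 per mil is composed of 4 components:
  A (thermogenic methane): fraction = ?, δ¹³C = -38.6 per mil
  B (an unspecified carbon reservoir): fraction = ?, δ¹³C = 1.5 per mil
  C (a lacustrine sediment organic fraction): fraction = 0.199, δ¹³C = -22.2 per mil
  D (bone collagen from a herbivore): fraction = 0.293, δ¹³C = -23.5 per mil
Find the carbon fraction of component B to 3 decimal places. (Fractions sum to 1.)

Let f_B and f_A be the unknown fractions; fractions sum to 1 so f_B + f_A = 0.508.
Mass balance: Σ fᵢ·δᵢ = δ_bulk ⇒ f_B·(1.5) + f_A·(-38.6) = -18.0 − (-11.303) = -6.697
Substitute f_A = 0.508 − f_B:
f_B·(1.5 − -38.6) = -6.697 − 0.508×(-38.6) = 12.912
f_B = 12.912 / 40.1 = 0.3220

0.322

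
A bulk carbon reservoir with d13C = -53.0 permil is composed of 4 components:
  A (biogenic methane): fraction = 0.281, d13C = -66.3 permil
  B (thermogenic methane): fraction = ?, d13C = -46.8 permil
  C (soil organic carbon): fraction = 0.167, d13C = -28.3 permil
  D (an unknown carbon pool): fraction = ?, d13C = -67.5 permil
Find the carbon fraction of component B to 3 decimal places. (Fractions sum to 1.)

Let f_B and f_D be the unknown fractions; fractions sum to 1 so f_B + f_D = 0.552.
Mass balance: Σ fᵢ·δᵢ = δ_bulk ⇒ f_B·(-46.8) + f_D·(-67.5) = -53.0 − (-23.356) = -29.644
Substitute f_D = 0.552 − f_B:
f_B·(-46.8 − -67.5) = -29.644 − 0.552×(-67.5) = 7.616
f_B = 7.616 / 20.7 = 0.3679

0.368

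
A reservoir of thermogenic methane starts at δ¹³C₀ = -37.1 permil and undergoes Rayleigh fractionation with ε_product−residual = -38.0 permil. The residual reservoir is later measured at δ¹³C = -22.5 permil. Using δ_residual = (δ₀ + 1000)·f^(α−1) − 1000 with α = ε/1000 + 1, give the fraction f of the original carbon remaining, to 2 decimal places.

α − 1 = ε/1000 = -0.0380
(δ_res + 1000)/(δ₀ + 1000) = (-22.5 + 1000)/(-37.1 + 1000) = 977.5/962.9 = 1.015163
f = 1.015163^(1/-0.0380) = exp(ln(1.015163)/-0.0380) = exp(0.01505/-0.0380)
f = exp(-0.3960) = 0.6730

0.67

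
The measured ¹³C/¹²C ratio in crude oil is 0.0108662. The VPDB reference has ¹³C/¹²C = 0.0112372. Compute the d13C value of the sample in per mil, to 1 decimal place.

-33.0 per mil

d13C = (R_sample / R_standard − 1) × 1000
R_sample / R_standard = 0.0108662 / 0.0112372 = 0.966985
d13C = (0.966985 − 1) × 1000 = -33.02 per mil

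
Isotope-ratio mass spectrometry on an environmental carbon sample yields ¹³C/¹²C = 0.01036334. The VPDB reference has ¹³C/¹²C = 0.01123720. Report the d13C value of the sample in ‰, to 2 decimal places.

-77.76‰

d13C = (R_sample / R_standard − 1) × 1000
R_sample / R_standard = 0.01036334 / 0.01123720 = 0.922235
d13C = (0.922235 − 1) × 1000 = -77.765‰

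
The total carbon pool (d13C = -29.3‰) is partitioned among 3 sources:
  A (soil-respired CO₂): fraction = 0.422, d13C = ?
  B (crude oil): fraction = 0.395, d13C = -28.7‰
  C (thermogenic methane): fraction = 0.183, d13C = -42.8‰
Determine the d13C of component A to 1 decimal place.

-24.0‰

Isotope mass balance: δ_bulk = Σ fᵢ·δᵢ.
-29.3 = 0.422×δ_A + 0.395×(-28.7) + 0.183×(-42.8)
0.422·δ_A = -29.3 − (-19.169) = -10.131
δ_A = -10.131 / 0.422 = -24.01‰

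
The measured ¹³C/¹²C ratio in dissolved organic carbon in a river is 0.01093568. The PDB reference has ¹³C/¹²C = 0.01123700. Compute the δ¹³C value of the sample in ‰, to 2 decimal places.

δ¹³C = (R_sample / R_standard − 1) × 1000
R_sample / R_standard = 0.01093568 / 0.01123700 = 0.973185
δ¹³C = (0.973185 − 1) × 1000 = -26.815‰

-26.81‰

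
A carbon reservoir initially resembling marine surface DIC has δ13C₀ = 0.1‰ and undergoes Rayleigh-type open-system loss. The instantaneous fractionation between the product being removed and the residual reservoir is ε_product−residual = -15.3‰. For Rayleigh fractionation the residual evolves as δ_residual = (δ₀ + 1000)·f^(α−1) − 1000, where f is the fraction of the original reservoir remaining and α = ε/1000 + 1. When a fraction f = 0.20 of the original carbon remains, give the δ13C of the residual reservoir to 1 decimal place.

Rayleigh residual: δ_res = (δ₀ + 1000)·f^(α−1) − 1000
α = ε/1000 + 1 = 0.98470, so α − 1 = -0.01530
f^(α−1) = 0.20^(-0.01530) = 1.024930
δ_res = (0.1 + 1000) × 1.024930 − 1000 = 1025.033 − 1000 = 25.03‰

25.0‰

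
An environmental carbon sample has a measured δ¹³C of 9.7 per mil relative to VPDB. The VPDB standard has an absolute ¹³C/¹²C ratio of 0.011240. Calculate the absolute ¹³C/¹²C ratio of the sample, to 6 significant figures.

R_sample = R_standard × (δ¹³C/1000 + 1)
R_sample = 0.011240 × (9.7/1000 + 1) = 0.011240 × 1.009700
R_sample = 0.0113490

0.0113490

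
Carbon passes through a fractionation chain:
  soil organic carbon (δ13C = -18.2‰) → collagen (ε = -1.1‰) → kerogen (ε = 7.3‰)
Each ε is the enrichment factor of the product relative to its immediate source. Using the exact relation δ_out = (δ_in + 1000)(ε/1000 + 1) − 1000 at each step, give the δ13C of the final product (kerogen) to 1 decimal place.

-12.1‰

step 1: δ = (-18.20 + 1000)·(-1.1/1000 + 1) − 1000 = -19.28‰
step 2: δ = (-19.28 + 1000)·(7.3/1000 + 1) − 1000 = -12.12‰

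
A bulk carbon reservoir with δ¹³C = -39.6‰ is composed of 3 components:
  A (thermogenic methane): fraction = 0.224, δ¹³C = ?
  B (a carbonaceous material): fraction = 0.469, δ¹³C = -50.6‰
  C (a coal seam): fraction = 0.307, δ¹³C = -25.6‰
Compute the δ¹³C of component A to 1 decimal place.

Isotope mass balance: δ_bulk = Σ fᵢ·δᵢ.
-39.6 = 0.224×δ_A + 0.469×(-50.6) + 0.307×(-25.6)
0.224·δ_A = -39.6 − (-31.591) = -8.009
δ_A = -8.009 / 0.224 = -35.76‰

-35.8‰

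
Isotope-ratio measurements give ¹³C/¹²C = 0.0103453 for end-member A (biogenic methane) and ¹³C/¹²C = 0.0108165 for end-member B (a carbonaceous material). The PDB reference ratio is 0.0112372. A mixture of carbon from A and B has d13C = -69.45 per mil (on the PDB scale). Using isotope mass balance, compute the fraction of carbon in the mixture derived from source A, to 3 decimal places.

δ_A = (0.0103453/0.0112372 − 1)×1000 = (0.920630 − 1)×1000 = -79.370 per mil
δ_B = (0.0108165/0.0112372 − 1)×1000 = (0.962562 − 1)×1000 = -37.438 per mil
f_A = (δ_mix − δ_B)/(δ_A − δ_B) = (-69.45 − (-37.438))/(-79.370 − (-37.438))
f_A = -32.012 / -41.932 = 0.7634

0.763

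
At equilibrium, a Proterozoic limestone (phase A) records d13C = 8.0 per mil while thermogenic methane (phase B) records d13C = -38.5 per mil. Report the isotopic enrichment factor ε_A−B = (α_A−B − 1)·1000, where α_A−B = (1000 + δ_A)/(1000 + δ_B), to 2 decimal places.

α_A−B = (1000 + 8.0) / (1000 + -38.5) = 1008.0 / 961.5 = 1.048362
ε_A−B = (1.048362 − 1) × 1000 = 48.362 per mil
(The approximation ε ≈ δ_A − δ_B would give 46.5 per mil.)

48.36 per mil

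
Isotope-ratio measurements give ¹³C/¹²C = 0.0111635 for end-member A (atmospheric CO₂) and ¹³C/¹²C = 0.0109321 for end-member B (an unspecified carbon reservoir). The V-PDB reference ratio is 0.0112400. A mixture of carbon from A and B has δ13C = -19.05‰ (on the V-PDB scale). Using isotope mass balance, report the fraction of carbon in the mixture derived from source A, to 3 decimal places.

δ_A = (0.0111635/0.0112400 − 1)×1000 = (0.993194 − 1)×1000 = -6.806‰
δ_B = (0.0109321/0.0112400 − 1)×1000 = (0.972607 − 1)×1000 = -27.393‰
f_A = (δ_mix − δ_B)/(δ_A − δ_B) = (-19.05 − (-27.393))/(-6.806 − (-27.393))
f_A = 8.343 / 20.587 = 0.4053

0.405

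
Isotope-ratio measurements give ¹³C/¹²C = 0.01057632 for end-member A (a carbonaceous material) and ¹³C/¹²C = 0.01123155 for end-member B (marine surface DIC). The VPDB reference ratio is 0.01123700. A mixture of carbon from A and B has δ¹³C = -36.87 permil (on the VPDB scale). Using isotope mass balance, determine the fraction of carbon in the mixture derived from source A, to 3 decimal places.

δ_A = (0.01057632/0.01123700 − 1)×1000 = (0.941205 − 1)×1000 = -58.795 permil
δ_B = (0.01123155/0.01123700 − 1)×1000 = (0.999515 − 1)×1000 = -0.485 permil
f_A = (δ_mix − δ_B)/(δ_A − δ_B) = (-36.87 − (-0.485))/(-58.795 − (-0.485))
f_A = -36.385 / -58.310 = 0.6240

0.624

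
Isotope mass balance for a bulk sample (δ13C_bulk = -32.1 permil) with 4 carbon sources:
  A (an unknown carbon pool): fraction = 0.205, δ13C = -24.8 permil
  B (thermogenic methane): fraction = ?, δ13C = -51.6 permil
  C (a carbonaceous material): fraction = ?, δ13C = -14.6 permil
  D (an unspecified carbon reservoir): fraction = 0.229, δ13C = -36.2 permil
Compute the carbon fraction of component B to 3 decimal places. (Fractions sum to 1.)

Let f_B and f_C be the unknown fractions; fractions sum to 1 so f_B + f_C = 0.566.
Mass balance: Σ fᵢ·δᵢ = δ_bulk ⇒ f_B·(-51.6) + f_C·(-14.6) = -32.1 − (-13.374) = -18.726
Substitute f_C = 0.566 − f_B:
f_B·(-51.6 − -14.6) = -18.726 − 0.566×(-14.6) = -10.463
f_B = -10.463 / -37.0 = 0.2828

0.283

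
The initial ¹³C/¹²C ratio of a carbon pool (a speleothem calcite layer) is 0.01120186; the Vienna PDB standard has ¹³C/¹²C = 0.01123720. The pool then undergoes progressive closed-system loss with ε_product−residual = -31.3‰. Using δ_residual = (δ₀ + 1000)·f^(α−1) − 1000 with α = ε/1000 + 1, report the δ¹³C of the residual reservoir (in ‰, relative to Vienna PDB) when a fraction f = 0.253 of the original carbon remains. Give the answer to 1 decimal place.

40.7‰

δ₀ = (0.01120186/0.01123720 − 1)×1000 = (0.996855 − 1)×1000 = -3.145‰
α − 1 = ε/1000 = -0.0313
f^(α−1) = 0.253^(-0.0313) = 1.043956
δ_res = (-3.145 + 1000) × 1.043956 − 1000 = 1040.673 − 1000 = 40.67‰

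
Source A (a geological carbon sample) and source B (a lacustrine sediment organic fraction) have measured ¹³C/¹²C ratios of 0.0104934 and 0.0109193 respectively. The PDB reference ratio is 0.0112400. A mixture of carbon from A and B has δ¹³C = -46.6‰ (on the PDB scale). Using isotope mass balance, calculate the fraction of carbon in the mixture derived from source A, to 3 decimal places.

δ_A = (0.0104934/0.0112400 − 1)×1000 = (0.933577 − 1)×1000 = -66.423‰
δ_B = (0.0109193/0.0112400 − 1)×1000 = (0.971468 − 1)×1000 = -28.532‰
f_A = (δ_mix − δ_B)/(δ_A − δ_B) = (-46.6 − (-28.532))/(-66.423 − (-28.532))
f_A = -18.068 / -37.891 = 0.4768

0.477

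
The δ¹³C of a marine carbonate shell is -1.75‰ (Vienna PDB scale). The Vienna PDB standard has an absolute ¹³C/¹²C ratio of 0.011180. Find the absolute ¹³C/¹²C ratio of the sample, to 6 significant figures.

R_sample = R_standard × (δ¹³C/1000 + 1)
R_sample = 0.011180 × (-1.75/1000 + 1) = 0.011180 × 0.998250
R_sample = 0.0111604

0.0111604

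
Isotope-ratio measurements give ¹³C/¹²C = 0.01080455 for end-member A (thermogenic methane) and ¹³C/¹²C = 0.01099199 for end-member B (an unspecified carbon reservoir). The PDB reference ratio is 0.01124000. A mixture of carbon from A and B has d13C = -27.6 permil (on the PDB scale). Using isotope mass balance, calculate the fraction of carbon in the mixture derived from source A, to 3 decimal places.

0.332

δ_A = (0.01080455/0.01124000 − 1)×1000 = (0.961259 − 1)×1000 = -38.741 permil
δ_B = (0.01099199/0.01124000 − 1)×1000 = (0.977935 − 1)×1000 = -22.065 permil
f_A = (δ_mix − δ_B)/(δ_A − δ_B) = (-27.6 − (-22.065))/(-38.741 − (-22.065))
f_A = -5.535 / -16.676 = 0.3319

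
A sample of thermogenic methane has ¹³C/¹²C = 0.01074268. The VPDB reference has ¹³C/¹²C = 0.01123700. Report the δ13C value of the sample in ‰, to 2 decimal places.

-43.99‰

δ13C = (R_sample / R_standard − 1) × 1000
R_sample / R_standard = 0.01074268 / 0.01123700 = 0.956010
δ13C = (0.956010 − 1) × 1000 = -43.990‰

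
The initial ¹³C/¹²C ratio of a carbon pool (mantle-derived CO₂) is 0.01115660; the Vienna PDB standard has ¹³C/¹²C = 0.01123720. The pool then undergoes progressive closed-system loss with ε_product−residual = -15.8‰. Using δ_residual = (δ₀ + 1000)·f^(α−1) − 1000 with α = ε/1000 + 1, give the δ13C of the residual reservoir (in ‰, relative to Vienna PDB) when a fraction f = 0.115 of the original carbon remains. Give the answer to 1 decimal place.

δ₀ = (0.01115660/0.01123720 − 1)×1000 = (0.992827 − 1)×1000 = -7.173‰
α − 1 = ε/1000 = -0.0158
f^(α−1) = 0.115^(-0.0158) = 1.034763
δ_res = (-7.173 + 1000) × 1.034763 − 1000 = 1027.341 − 1000 = 27.34‰

27.3‰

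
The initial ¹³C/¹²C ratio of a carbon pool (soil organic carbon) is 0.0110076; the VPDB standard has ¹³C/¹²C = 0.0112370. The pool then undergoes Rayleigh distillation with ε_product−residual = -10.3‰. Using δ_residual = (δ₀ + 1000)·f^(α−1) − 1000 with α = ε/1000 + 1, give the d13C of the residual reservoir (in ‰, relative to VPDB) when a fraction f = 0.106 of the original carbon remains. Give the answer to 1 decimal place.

δ₀ = (0.0110076/0.0112370 − 1)×1000 = (0.979585 − 1)×1000 = -20.415‰
α − 1 = ε/1000 = -0.0103
f^(α−1) = 0.106^(-0.0103) = 1.023386
δ_res = (-20.415 + 1000) × 1.023386 − 1000 = 1002.494 − 1000 = 2.49‰

2.5‰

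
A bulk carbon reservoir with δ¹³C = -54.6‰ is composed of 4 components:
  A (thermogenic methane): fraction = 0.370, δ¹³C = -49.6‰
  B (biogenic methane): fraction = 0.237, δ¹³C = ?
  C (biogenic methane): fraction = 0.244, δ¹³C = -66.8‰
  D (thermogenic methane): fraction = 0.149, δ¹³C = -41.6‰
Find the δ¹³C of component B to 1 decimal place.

Isotope mass balance: δ_bulk = Σ fᵢ·δᵢ.
-54.6 = 0.370×(-49.6) + 0.237×δ_B + 0.244×(-66.8) + 0.149×(-41.6)
0.237·δ_B = -54.6 − (-40.850) = -13.750
δ_B = -13.750 / 0.237 = -58.02‰

-58.0‰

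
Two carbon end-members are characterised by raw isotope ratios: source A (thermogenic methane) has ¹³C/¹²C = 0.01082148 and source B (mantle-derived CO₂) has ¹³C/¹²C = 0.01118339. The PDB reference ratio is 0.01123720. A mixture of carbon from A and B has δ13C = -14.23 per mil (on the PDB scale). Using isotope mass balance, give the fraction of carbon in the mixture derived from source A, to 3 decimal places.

δ_A = (0.01082148/0.01123720 − 1)×1000 = (0.963005 − 1)×1000 = -36.995 per mil
δ_B = (0.01118339/0.01123720 − 1)×1000 = (0.995211 − 1)×1000 = -4.789 per mil
f_A = (δ_mix − δ_B)/(δ_A − δ_B) = (-14.23 − (-4.789))/(-36.995 − (-4.789))
f_A = -9.441 / -32.206 = 0.2932

0.293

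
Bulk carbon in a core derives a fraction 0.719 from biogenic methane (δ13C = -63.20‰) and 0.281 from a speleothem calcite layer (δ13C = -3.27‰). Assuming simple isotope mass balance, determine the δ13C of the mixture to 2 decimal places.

δ_mix = f_A·δ_A + f_B·δ_B
δ_mix = 0.719 × (-63.20) + 0.281 × (-3.27)
δ_mix = -45.441 + -0.919 = -46.360‰

-46.36‰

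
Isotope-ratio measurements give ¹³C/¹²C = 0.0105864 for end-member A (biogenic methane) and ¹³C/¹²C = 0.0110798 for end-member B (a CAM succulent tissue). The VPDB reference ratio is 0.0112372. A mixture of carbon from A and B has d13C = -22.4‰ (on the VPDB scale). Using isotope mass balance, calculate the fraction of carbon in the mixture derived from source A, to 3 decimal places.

δ_A = (0.0105864/0.0112372 − 1)×1000 = (0.942085 − 1)×1000 = -57.915‰
δ_B = (0.0110798/0.0112372 − 1)×1000 = (0.985993 − 1)×1000 = -14.007‰
f_A = (δ_mix − δ_B)/(δ_A − δ_B) = (-22.4 − (-14.007))/(-57.915 − (-14.007))
f_A = -8.393 / -43.908 = 0.1911

0.191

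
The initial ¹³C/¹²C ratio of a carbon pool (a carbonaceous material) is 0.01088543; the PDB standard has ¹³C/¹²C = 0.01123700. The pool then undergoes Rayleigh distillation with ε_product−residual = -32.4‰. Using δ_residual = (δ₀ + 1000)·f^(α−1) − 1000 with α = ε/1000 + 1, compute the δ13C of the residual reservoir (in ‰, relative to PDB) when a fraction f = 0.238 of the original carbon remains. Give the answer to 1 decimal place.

14.8‰

δ₀ = (0.01088543/0.01123700 − 1)×1000 = (0.968713 − 1)×1000 = -31.287‰
α − 1 = ε/1000 = -0.0324
f^(α−1) = 0.238^(-0.0324) = 1.047608
δ_res = (-31.287 + 1000) × 1.047608 − 1000 = 1014.832 − 1000 = 14.83‰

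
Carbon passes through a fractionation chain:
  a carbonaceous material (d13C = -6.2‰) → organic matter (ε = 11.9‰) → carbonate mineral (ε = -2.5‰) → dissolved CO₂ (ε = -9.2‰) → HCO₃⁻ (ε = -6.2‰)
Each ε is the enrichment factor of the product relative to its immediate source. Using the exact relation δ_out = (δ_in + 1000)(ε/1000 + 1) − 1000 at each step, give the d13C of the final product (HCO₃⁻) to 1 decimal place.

step 1: δ = (-6.20 + 1000)·(11.9/1000 + 1) − 1000 = 5.63‰
step 2: δ = (5.63 + 1000)·(-2.5/1000 + 1) − 1000 = 3.11‰
step 3: δ = (3.11 + 1000)·(-9.2/1000 + 1) − 1000 = -6.12‰
step 4: δ = (-6.12 + 1000)·(-6.2/1000 + 1) − 1000 = -12.28‰

-12.3‰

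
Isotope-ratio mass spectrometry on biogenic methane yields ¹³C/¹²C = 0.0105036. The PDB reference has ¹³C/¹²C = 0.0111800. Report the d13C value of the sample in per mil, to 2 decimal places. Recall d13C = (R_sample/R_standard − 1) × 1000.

-60.50 per mil

d13C = (R_sample / R_standard − 1) × 1000
R_sample / R_standard = 0.0105036 / 0.0111800 = 0.939499
d13C = (0.939499 − 1) × 1000 = -60.501 per mil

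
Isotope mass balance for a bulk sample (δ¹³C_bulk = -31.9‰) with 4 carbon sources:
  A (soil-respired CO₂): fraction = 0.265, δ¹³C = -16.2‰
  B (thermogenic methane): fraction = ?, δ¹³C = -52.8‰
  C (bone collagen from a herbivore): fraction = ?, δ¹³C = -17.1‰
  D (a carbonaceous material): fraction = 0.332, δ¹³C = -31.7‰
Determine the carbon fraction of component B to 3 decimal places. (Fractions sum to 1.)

0.285

Let f_B and f_C be the unknown fractions; fractions sum to 1 so f_B + f_C = 0.403.
Mass balance: Σ fᵢ·δᵢ = δ_bulk ⇒ f_B·(-52.8) + f_C·(-17.1) = -31.9 − (-14.817) = -17.083
Substitute f_C = 0.403 − f_B:
f_B·(-52.8 − -17.1) = -17.083 − 0.403×(-17.1) = -10.191
f_B = -10.191 / -35.7 = 0.2855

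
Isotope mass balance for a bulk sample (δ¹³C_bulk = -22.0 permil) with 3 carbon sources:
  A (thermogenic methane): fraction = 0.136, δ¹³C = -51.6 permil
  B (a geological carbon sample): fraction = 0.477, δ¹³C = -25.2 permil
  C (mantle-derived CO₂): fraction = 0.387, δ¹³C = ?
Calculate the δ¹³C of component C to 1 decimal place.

Isotope mass balance: δ_bulk = Σ fᵢ·δᵢ.
-22.0 = 0.136×(-51.6) + 0.477×(-25.2) + 0.387×δ_C
0.387·δ_C = -22.0 − (-19.038) = -2.962
δ_C = -2.962 / 0.387 = -7.65 permil

-7.7 permil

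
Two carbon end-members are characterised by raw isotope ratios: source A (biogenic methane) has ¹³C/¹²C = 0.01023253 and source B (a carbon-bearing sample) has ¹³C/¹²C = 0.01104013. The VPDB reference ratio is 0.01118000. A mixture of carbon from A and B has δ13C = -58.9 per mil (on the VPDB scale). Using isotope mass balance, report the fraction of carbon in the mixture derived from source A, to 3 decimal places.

0.642

δ_A = (0.01023253/0.01118000 − 1)×1000 = (0.915253 − 1)×1000 = -84.747 per mil
δ_B = (0.01104013/0.01118000 − 1)×1000 = (0.987489 − 1)×1000 = -12.511 per mil
f_A = (δ_mix − δ_B)/(δ_A − δ_B) = (-58.9 − (-12.511))/(-84.747 − (-12.511))
f_A = -46.389 / -72.236 = 0.6422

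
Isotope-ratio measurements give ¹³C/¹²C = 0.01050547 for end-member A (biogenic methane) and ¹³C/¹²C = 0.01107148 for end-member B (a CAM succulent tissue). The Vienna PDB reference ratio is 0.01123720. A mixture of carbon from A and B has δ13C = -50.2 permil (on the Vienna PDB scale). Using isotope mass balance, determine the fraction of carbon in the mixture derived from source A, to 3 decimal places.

0.704

δ_A = (0.01050547/0.01123720 − 1)×1000 = (0.934883 − 1)×1000 = -65.117 permil
δ_B = (0.01107148/0.01123720 − 1)×1000 = (0.985253 − 1)×1000 = -14.747 permil
f_A = (δ_mix − δ_B)/(δ_A − δ_B) = (-50.2 − (-14.747))/(-65.117 − (-14.747))
f_A = -35.453 / -50.369 = 0.7039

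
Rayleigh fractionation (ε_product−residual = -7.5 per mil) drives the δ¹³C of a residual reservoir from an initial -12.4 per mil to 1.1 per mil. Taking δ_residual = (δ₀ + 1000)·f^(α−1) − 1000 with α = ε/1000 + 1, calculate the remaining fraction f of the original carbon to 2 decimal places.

0.16

α − 1 = ε/1000 = -0.0075
(δ_res + 1000)/(δ₀ + 1000) = (1.1 + 1000)/(-12.4 + 1000) = 1001.1/987.6 = 1.013670
f = 1.013670^(1/-0.0075) = exp(ln(1.013670)/-0.0075) = exp(0.01358/-0.0075)
f = exp(-1.8103) = 0.1636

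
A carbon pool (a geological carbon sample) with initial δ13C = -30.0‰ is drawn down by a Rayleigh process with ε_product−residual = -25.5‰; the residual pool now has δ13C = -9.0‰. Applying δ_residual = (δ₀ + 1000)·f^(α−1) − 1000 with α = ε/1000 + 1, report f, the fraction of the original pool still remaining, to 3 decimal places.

α − 1 = ε/1000 = -0.0255
(δ_res + 1000)/(δ₀ + 1000) = (-9.0 + 1000)/(-30.0 + 1000) = 991.0/970.0 = 1.021649
f = 1.021649^(1/-0.0255) = exp(ln(1.021649)/-0.0255) = exp(0.02142/-0.0255)
f = exp(-0.8399) = 0.4317

0.432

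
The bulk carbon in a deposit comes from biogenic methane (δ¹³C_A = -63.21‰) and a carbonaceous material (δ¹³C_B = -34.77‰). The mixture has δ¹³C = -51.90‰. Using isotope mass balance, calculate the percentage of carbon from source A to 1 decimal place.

60.2%

δ_mix = f_A·δ_A + (1 − f_A)·δ_B  ⇒  f_A = (δ_mix − δ_B)/(δ_A − δ_B)
f_A = (-51.90 − (-34.77)) / (-63.21 − (-34.77))
f_A = -17.13 / -28.44 = 0.6023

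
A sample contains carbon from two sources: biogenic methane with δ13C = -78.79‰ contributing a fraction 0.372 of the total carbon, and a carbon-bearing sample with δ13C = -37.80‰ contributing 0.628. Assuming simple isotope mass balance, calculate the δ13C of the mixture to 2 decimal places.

-53.05‰

δ_mix = f_A·δ_A + f_B·δ_B
δ_mix = 0.372 × (-78.79) + 0.628 × (-37.80)
δ_mix = -29.310 + -23.738 = -53.048‰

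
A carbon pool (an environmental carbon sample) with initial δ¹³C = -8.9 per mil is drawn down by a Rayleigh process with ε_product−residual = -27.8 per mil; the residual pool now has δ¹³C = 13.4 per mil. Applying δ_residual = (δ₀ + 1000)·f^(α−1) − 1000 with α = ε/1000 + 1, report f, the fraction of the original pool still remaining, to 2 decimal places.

α − 1 = ε/1000 = -0.0278
(δ_res + 1000)/(δ₀ + 1000) = (13.4 + 1000)/(-8.9 + 1000) = 1013.4/991.1 = 1.022500
f = 1.022500^(1/-0.0278) = exp(ln(1.022500)/-0.0278) = exp(0.02225/-0.0278)
f = exp(-0.8004) = 0.4492

0.45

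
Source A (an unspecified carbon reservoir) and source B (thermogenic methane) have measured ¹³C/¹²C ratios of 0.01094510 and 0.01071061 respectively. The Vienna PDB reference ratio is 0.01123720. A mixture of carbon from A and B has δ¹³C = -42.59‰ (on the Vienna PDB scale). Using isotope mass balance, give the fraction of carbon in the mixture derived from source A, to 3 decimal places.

δ_A = (0.01094510/0.01123720 − 1)×1000 = (0.974006 − 1)×1000 = -25.994‰
δ_B = (0.01071061/0.01123720 − 1)×1000 = (0.953139 − 1)×1000 = -46.861‰
f_A = (δ_mix − δ_B)/(δ_A − δ_B) = (-42.59 − (-46.861))/(-25.994 − (-46.861))
f_A = 4.271 / 20.867 = 0.2047

0.205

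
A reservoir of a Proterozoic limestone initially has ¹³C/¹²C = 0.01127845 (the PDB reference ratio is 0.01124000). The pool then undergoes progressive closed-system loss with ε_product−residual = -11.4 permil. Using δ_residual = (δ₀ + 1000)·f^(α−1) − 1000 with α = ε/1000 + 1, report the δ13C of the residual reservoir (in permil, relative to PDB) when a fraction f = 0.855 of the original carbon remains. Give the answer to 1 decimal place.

δ₀ = (0.01127845/0.01124000 − 1)×1000 = (1.003421 − 1)×1000 = 3.421 permil
α − 1 = ε/1000 = -0.0114
f^(α−1) = 0.855^(-0.0114) = 1.001787
δ_res = (3.421 + 1000) × 1.001787 − 1000 = 1005.214 − 1000 = 5.21 permil

5.2 permil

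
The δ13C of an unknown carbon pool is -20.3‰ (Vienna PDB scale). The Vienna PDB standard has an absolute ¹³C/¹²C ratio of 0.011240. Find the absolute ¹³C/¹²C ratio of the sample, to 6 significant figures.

0.0110118

R_sample = R_standard × (δ13C/1000 + 1)
R_sample = 0.011240 × (-20.3/1000 + 1) = 0.011240 × 0.979700
R_sample = 0.0110118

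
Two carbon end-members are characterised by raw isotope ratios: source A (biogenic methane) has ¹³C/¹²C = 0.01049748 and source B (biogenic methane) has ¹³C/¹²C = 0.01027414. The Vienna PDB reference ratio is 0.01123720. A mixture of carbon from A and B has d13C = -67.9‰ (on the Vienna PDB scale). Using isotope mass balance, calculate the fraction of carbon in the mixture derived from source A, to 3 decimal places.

δ_A = (0.01049748/0.01123720 − 1)×1000 = (0.934172 − 1)×1000 = -65.828‰
δ_B = (0.01027414/0.01123720 − 1)×1000 = (0.914297 − 1)×1000 = -85.703‰
f_A = (δ_mix − δ_B)/(δ_A − δ_B) = (-67.9 − (-85.703))/(-65.828 − (-85.703))
f_A = 17.803 / 19.875 = 0.8957

0.896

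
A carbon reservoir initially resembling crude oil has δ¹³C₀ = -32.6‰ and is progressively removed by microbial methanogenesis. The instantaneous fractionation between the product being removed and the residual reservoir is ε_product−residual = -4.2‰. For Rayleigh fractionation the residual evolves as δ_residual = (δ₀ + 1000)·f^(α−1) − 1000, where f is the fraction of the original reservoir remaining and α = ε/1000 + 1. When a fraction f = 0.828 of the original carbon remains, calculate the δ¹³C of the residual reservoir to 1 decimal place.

Rayleigh residual: δ_res = (δ₀ + 1000)·f^(α−1) − 1000
α = ε/1000 + 1 = 0.99580, so α − 1 = -0.00420
f^(α−1) = 0.828^(-0.00420) = 1.000793
δ_res = (-32.6 + 1000) × 1.000793 − 1000 = 968.167 − 1000 = -31.83‰

-31.8‰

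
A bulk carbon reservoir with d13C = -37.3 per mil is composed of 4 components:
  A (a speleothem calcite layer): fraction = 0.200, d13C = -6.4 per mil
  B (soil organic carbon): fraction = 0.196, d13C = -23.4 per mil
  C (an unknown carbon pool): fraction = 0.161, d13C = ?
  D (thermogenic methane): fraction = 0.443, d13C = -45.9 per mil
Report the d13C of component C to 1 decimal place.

-68.9 per mil

Isotope mass balance: δ_bulk = Σ fᵢ·δᵢ.
-37.3 = 0.200×(-6.4) + 0.196×(-23.4) + 0.161×δ_C + 0.443×(-45.9)
0.161·δ_C = -37.3 − (-26.200) = -11.100
δ_C = -11.100 / 0.161 = -68.94 per mil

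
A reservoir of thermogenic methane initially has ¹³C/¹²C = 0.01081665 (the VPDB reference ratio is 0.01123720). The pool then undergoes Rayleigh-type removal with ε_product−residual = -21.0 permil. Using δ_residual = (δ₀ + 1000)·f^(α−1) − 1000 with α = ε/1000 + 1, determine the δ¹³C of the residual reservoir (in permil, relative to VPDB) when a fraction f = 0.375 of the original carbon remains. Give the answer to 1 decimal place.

δ₀ = (0.01081665/0.01123720 − 1)×1000 = (0.962575 − 1)×1000 = -37.425 permil
α − 1 = ε/1000 = -0.0210
f^(α−1) = 0.375^(-0.0210) = 1.020811
δ_res = (-37.425 + 1000) × 1.020811 − 1000 = 982.607 − 1000 = -17.39 permil

-17.4 permil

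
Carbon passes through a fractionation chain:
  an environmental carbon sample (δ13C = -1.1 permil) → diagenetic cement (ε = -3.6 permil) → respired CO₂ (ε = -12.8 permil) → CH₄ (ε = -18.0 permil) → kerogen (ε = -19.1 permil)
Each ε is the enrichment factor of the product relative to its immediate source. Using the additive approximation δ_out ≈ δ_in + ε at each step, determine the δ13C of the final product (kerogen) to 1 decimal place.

-54.6 permil

step 1: δ ≈ -1.1 + (-3.6) = -4.7 permil
step 2: δ ≈ -4.7 + (-12.8) = -17.5 permil
step 3: δ ≈ -17.5 + (-18.0) = -35.5 permil
step 4: δ ≈ -35.5 + (-19.1) = -54.6 permil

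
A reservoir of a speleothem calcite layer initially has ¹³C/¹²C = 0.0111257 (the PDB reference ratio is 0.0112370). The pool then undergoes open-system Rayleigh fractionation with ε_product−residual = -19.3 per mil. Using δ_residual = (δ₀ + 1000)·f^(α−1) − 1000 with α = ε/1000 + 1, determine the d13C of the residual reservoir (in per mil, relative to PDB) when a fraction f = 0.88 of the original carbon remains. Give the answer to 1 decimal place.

δ₀ = (0.0111257/0.0112370 − 1)×1000 = (0.990095 − 1)×1000 = -9.905 per mil
α − 1 = ε/1000 = -0.0193
f^(α−1) = 0.88^(-0.0193) = 1.002470
δ_res = (-9.905 + 1000) × 1.002470 − 1000 = 992.541 − 1000 = -7.46 per mil

-7.5 per mil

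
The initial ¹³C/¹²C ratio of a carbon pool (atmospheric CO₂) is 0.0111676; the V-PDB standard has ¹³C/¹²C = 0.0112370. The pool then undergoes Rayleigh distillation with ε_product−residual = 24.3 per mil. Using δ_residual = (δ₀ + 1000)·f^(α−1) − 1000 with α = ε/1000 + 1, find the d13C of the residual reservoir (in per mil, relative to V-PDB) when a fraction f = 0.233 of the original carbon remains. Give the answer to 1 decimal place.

-40.7 per mil

δ₀ = (0.0111676/0.0112370 − 1)×1000 = (0.993824 − 1)×1000 = -6.176 per mil
α − 1 = ε/1000 = 0.0243
f^(α−1) = 0.233^(0.0243) = 0.965221
δ_res = (-6.176 + 1000) × 0.965221 − 1000 = 959.260 − 1000 = -40.74 per mil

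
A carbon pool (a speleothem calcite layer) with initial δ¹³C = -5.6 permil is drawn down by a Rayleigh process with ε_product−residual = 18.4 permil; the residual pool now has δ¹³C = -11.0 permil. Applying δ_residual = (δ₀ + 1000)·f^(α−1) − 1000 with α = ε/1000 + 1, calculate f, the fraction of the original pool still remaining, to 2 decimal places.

0.74

α − 1 = ε/1000 = 0.0184
(δ_res + 1000)/(δ₀ + 1000) = (-11.0 + 1000)/(-5.6 + 1000) = 989.0/994.4 = 0.994570
f = 0.994570^(1/0.0184) = exp(ln(0.994570)/0.0184) = exp(-0.00545/0.0184)
f = exp(-0.2959) = 0.7438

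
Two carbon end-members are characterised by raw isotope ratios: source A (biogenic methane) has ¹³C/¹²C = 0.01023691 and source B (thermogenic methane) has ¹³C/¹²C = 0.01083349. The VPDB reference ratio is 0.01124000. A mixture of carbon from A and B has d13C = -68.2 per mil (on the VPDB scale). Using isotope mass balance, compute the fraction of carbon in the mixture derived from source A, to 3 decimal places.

δ_A = (0.01023691/0.01124000 − 1)×1000 = (0.910757 − 1)×1000 = -89.243 per mil
δ_B = (0.01083349/0.01124000 − 1)×1000 = (0.963834 − 1)×1000 = -36.166 per mil
f_A = (δ_mix − δ_B)/(δ_A − δ_B) = (-68.2 − (-36.166))/(-89.243 − (-36.166))
f_A = -32.034 / -53.077 = 0.6035

0.604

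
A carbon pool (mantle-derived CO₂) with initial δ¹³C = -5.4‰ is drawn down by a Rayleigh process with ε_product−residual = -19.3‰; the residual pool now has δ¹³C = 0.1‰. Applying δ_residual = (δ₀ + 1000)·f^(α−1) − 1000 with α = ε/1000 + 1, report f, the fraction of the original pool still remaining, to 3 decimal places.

α − 1 = ε/1000 = -0.0193
(δ_res + 1000)/(δ₀ + 1000) = (0.1 + 1000)/(-5.4 + 1000) = 1000.1/994.6 = 1.005530
f = 1.005530^(1/-0.0193) = exp(ln(1.005530)/-0.0193) = exp(0.00551/-0.0193)
f = exp(-0.2857) = 0.7515

0.751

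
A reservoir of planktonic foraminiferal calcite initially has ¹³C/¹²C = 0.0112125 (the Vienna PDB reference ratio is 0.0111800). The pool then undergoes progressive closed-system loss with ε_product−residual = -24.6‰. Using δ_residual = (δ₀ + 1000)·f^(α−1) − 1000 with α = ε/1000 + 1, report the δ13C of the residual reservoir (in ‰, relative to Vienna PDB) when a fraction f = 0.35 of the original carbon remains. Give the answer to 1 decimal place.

29.1‰

δ₀ = (0.0112125/0.0111800 − 1)×1000 = (1.002907 − 1)×1000 = 2.907‰
α − 1 = ε/1000 = -0.0246
f^(α−1) = 0.35^(-0.0246) = 1.026162
δ_res = (2.907 + 1000) × 1.026162 − 1000 = 1029.145 − 1000 = 29.15‰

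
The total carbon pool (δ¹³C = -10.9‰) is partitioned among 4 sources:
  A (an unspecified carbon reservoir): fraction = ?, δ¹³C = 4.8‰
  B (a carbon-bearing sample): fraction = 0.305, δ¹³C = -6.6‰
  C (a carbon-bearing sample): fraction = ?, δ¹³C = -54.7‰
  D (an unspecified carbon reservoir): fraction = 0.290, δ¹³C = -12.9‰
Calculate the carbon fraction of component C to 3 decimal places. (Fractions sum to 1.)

0.119

Let f_C and f_A be the unknown fractions; fractions sum to 1 so f_C + f_A = 0.405.
Mass balance: Σ fᵢ·δᵢ = δ_bulk ⇒ f_C·(-54.7) + f_A·(4.8) = -10.9 − (-5.754) = -5.146
Substitute f_A = 0.405 − f_C:
f_C·(-54.7 − 4.8) = -5.146 − 0.405×(4.8) = -7.090
f_C = -7.090 / -59.5 = 0.1192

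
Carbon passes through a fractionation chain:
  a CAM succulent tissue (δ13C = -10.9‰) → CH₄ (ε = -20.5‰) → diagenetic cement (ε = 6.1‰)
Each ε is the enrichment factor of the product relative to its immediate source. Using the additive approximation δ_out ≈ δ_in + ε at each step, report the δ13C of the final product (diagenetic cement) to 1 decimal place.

-25.3‰

step 1: δ ≈ -10.9 + (-20.5) = -31.4‰
step 2: δ ≈ -31.4 + (6.1) = -25.3‰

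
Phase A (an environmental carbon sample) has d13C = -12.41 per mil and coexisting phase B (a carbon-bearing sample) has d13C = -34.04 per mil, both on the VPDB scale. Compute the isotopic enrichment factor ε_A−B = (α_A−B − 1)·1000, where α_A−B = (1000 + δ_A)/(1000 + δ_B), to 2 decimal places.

α_A−B = (1000 + -12.41) / (1000 + -34.04) = 987.59 / 965.96 = 1.022392
ε_A−B = (1.022392 − 1) × 1000 = 22.392 per mil
(The approximation ε ≈ δ_A − δ_B would give 21.63 per mil.)

22.39 per mil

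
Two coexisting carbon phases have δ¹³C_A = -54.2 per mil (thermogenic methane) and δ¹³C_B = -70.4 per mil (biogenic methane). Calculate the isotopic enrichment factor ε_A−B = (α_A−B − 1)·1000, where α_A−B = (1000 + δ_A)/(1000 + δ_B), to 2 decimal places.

17.43 per mil

α_A−B = (1000 + -54.2) / (1000 + -70.4) = 945.8 / 929.6 = 1.017427
ε_A−B = (1.017427 − 1) × 1000 = 17.427 per mil
(The approximation ε ≈ δ_A − δ_B would give 16.2 per mil.)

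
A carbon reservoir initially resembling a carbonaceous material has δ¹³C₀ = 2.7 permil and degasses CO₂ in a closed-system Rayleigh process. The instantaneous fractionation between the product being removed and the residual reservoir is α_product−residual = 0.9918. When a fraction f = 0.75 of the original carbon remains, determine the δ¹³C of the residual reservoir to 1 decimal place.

Rayleigh residual: δ_res = (δ₀ + 1000)·f^(α−1) − 1000
α − 1 = -0.00820
f^(α−1) = 0.75^(-0.00820) = 1.002362
δ_res = (2.7 + 1000) × 1.002362 − 1000 = 1005.068 − 1000 = 5.07 permil

5.1 permil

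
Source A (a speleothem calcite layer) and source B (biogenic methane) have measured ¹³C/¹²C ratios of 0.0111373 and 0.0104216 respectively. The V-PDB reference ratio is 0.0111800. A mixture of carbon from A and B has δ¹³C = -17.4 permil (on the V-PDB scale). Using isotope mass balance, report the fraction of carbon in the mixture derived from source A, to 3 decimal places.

0.788

δ_A = (0.0111373/0.0111800 − 1)×1000 = (0.996181 − 1)×1000 = -3.819 permil
δ_B = (0.0104216/0.0111800 − 1)×1000 = (0.932165 − 1)×1000 = -67.835 permil
f_A = (δ_mix − δ_B)/(δ_A − δ_B) = (-17.4 − (-67.835))/(-3.819 − (-67.835))
f_A = 50.435 / 64.016 = 0.7879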